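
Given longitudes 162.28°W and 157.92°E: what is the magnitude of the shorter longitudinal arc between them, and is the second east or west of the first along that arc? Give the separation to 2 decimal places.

39.80° west

Raw difference: 157.92 − -162.28 = 320.2°.
Normalise into (−180°, 180°]: 320.2° − 360° = -39.8°.
Negative ⇒ the second point lies to the west; separation 39.80°.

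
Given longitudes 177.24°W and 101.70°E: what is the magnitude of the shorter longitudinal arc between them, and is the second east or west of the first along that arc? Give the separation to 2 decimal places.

Raw difference: 101.70 − -177.24 = 278.94°.
Normalise into (−180°, 180°]: 278.94° − 360° = -81.06°.
Negative ⇒ the second point lies to the west; separation 81.06°.

81.06° west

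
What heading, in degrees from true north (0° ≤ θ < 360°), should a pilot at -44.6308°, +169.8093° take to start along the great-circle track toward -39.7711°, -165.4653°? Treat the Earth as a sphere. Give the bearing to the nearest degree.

84°

Δλ = -165.4653 − 169.8093 = -335.2746°; wrapped into (−180°, 180°]: 24.7254°.
θ = atan2( sin Δλ · cos φ₂ , cos φ₁ · sin φ₂ − sin φ₁ · cos φ₂ · cos Δλ )
  = atan2(0.32148, 0.03521) = 83.749° → normalised to [0°, 360°): 83.749°.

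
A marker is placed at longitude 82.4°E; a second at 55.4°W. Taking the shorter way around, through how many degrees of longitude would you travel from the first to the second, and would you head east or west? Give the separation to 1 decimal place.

Raw difference: -55.4 − 82.4 = -137.8°.
Normalise into (−180°, 180°]: -137.8° stays -137.8°.
Negative ⇒ the second point lies to the west; separation 137.8°.

137.8° west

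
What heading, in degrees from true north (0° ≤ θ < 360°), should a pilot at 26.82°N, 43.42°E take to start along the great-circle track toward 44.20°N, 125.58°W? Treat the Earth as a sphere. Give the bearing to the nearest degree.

352°

Δλ = -125.58 − 43.42 = -169.00°.
θ = atan2( sin Δλ · cos φ₂ , cos φ₁ · sin φ₂ − sin φ₁ · cos φ₂ · cos Δλ )
  = atan2(-0.13679, 0.93969) = -8.283° → normalised to [0°, 360°): 351.717°.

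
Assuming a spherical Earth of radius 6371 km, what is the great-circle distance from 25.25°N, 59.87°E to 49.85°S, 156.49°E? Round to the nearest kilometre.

12583 km

Δλ = 156.49 − 59.87 = 96.62°.
Δφ = -49.85 − 25.25 = -75.10°.
a = sin²(Δφ/2) + cos φ₁ · cos φ₂ · sin²(Δλ/2) = 0.696642.
c = 2·atan2(√a, √(1−a)) = 1.97500 rad → d = 6371·c ≈ 12582.70 km.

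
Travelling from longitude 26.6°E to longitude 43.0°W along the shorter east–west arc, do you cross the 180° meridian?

Signed shortest Δλ = ((-43.0 − 26.6 + 180) mod 360) − 180 = -69.6°.
Going west by 69.6° from +26.6° reaches -43.0° without touching 180°.

No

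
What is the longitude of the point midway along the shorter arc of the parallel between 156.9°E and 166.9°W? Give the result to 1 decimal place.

175.0°E

Signed shortest Δλ from +156.9° to -166.9° is +36.2°.
Midpoint longitude = +156.9° + (+36.2°)/2 = +156.9° + 18.1° = +175.0°.
(The naïve average (+156.9 + -166.9)/2 = -5.0° is on the wrong side of the globe.)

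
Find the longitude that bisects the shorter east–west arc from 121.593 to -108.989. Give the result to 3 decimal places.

Signed shortest Δλ from +121.593° to -108.989° is +129.418°.
Midpoint longitude = +121.593° + (+129.418°)/2 = +121.593° + 64.709° = +186.302°.
Normalise into (−180°, 180°]: -173.698°.
(The naïve average (+121.593 + -108.989)/2 = 6.302° is on the wrong side of the globe.)

-173.698°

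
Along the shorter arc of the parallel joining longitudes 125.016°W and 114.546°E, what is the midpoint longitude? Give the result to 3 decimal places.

Signed shortest Δλ from -125.016° to +114.546° is -120.438°.
Midpoint longitude = -125.016° + (-120.438°)/2 = -125.016° − 60.219° = -185.235°.
Normalise into (−180°, 180°]: +174.765°.
(The naïve average (-125.016 + +114.546)/2 = -5.235° is on the wrong side of the globe.)

174.765°E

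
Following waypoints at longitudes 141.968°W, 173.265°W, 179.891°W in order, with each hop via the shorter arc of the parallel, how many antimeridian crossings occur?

0

Leg 1: -141.968° → -173.265°, shortest Δλ = -31.297° (west) — does not cross 180°.
Leg 2: -173.265° → -179.891°, shortest Δλ = -6.626° (west) — does not cross 180°.
Total crossings: 0.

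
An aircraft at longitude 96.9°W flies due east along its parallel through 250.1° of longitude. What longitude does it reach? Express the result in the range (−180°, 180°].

153.2°E

Start at -96.9°; shift +250.1° → +153.2°.
+153.2° already lies in (−180°, 180°].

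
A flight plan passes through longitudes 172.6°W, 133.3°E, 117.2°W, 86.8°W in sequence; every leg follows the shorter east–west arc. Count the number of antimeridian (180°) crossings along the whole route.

2

Leg 1: -172.6° → +133.3°, shortest Δλ = -54.1° (west) — crosses 180°.
Leg 2: +133.3° → -117.2°, shortest Δλ = 109.5° (east) — crosses 180°.
Leg 3: -117.2° → -86.8°, shortest Δλ = 30.4° (east) — does not cross 180°.
Total crossings: 2.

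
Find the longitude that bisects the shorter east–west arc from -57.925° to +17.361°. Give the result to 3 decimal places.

Signed shortest Δλ from -57.925° to +17.361° is +75.286°.
Midpoint longitude = -57.925° + (+75.286°)/2 = -57.925° + 37.643° = -20.282°.

-20.282°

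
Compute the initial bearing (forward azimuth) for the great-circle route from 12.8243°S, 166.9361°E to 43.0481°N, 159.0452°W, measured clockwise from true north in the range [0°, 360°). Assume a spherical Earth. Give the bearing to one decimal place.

27.1°

Δλ = -159.0452 − 166.9361 = -325.9813°; wrapped into (−180°, 180°]: 34.0187°.
θ = atan2( sin Δλ · cos φ₂ , cos φ₁ · sin φ₂ − sin φ₁ · cos φ₂ · cos Δλ )
  = atan2(0.40885, 0.80003) = 27.069° → normalised to [0°, 360°): 27.069°.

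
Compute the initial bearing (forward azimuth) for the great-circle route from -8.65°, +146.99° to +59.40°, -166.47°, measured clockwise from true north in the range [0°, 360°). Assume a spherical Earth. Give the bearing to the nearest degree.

Δλ = -166.47 − 146.99 = -313.46°; wrapped into (−180°, 180°]: 46.54°.
θ = atan2( sin Δλ · cos φ₂ , cos φ₁ · sin φ₂ − sin φ₁ · cos φ₂ · cos Δλ )
  = atan2(0.36949, 0.90361) = 22.240° → normalised to [0°, 360°): 22.240°.

22°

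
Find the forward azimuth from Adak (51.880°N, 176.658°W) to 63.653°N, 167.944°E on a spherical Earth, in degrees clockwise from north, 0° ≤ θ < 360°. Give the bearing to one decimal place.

331.4°

Δλ = 167.944 − -176.658 = 344.602°; wrapped into (−180°, 180°]: -15.398°.
θ = atan2( sin Δλ · cos φ₂ , cos φ₁ · sin φ₂ − sin φ₁ · cos φ₂ · cos Δλ )
  = atan2(-0.11784, 0.21657) = -28.552° → normalised to [0°, 360°): 331.448°.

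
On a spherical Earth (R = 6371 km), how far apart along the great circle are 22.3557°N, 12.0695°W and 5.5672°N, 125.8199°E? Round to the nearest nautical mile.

Δλ = 125.8199 − -12.0695 = 137.8894°.
Δφ = 5.5672 − 22.3557 = -16.7885°.
a = sin²(Δφ/2) + cos φ₁ · cos φ₂ · sin²(Δλ/2) = 0.822979.
c = 2·atan2(√a, √(1−a)) = 2.27307 rad → d = 6371·c ≈ 14481.76 km ≈ 7819.53 nmi.

7820 nmi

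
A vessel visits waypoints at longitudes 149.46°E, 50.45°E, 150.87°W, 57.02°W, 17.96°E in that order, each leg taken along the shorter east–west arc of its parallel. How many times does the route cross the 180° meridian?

1

Leg 1: +149.46° → +50.45°, shortest Δλ = -99.01° (west) — does not cross 180°.
Leg 2: +50.45° → -150.87°, shortest Δλ = 158.68° (east) — crosses 180°.
Leg 3: -150.87° → -57.02°, shortest Δλ = 93.85° (east) — does not cross 180°.
Leg 4: -57.02° → +17.96°, shortest Δλ = 74.98° (east) — does not cross 180°.
Total crossings: 1.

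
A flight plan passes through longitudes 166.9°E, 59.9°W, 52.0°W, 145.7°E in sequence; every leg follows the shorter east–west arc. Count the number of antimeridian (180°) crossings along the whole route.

2

Leg 1: +166.9° → -59.9°, shortest Δλ = 133.2° (east) — crosses 180°.
Leg 2: -59.9° → -52.0°, shortest Δλ = 7.9° (east) — does not cross 180°.
Leg 3: -52.0° → +145.7°, shortest Δλ = -162.3° (west) — crosses 180°.
Total crossings: 2.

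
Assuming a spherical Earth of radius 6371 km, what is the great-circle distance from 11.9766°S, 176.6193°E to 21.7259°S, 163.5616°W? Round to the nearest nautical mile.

Δλ = -163.5616 − 176.6193 = -340.1809°; wrapped into (−180°, 180°]: 19.8191°.
Δφ = -21.7259 − -11.9766 = -9.7493°.
a = sin²(Δφ/2) + cos φ₁ · cos φ₂ · sin²(Δλ/2) = 0.034134.
c = 2·atan2(√a, √(1−a)) = 0.37165 rad → d = 6371·c ≈ 2367.75 km ≈ 1278.48 nmi.

1278 nmi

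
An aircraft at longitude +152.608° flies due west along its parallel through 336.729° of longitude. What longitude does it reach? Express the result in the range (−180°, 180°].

+175.879°

Start at +152.608°; shift −336.729° → -184.121°.
-184.121° lies outside (−180°, 180°]; add 360° → +175.879°.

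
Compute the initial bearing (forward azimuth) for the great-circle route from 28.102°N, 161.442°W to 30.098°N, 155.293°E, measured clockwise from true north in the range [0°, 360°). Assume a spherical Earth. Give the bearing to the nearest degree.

Δλ = 155.293 − -161.442 = 316.735°; wrapped into (−180°, 180°]: -43.265°.
θ = atan2( sin Δλ · cos φ₂ , cos φ₁ · sin φ₂ − sin φ₁ · cos φ₂ · cos Δλ )
  = atan2(-0.59296, 0.14560) = -76.204° → normalised to [0°, 360°): 283.796°.

284°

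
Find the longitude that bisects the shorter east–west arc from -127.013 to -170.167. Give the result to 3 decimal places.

-148.590°

Signed shortest Δλ from -127.013° to -170.167° is -43.154°.
Midpoint longitude = -127.013° + (-43.154°)/2 = -127.013° − 21.577° = -148.590°.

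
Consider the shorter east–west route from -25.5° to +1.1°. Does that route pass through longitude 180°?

No

Signed shortest Δλ = ((1.1 − -25.5 + 180) mod 360) − 180 = 26.6°.
Going east by 26.6° from -25.5° reaches +1.1° without touching 180°.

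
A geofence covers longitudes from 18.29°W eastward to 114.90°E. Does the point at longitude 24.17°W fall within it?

Band width going east from -18.29° to +114.90°: ((114.90 − -18.29) mod 360) = 133.19°.
Offset of -24.17° east of the west edge: ((-24.17 − -18.29) mod 360) = 354.12°.
354.12° > 133.19° ⇒ outside.

No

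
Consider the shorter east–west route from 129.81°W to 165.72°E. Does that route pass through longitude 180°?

Naïve |165.72 − -129.81| = 295.53° > 180°, so the shorter arc goes the other way round — across 180°.
Signed shortest Δλ = ((165.72 − -129.81 + 180) mod 360) − 180 = -64.47°.
Going west by 64.47° from -129.81° passes through 180° before reaching +165.72°.

Yes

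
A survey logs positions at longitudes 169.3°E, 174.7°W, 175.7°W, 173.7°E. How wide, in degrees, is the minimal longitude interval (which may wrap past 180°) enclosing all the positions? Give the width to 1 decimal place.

Sort the longitudes: -175.7°, -174.7°, +169.3°, +173.7°.
Eastward gaps between consecutive values (wrapping around): 1.0°, 344.0°, 4.4°, 10.6°.
Largest gap = 344.0° ⇒ minimal covering band is its complement: 360° − 344.0° = 16.0°.
Band runs from +169.3° eastward to -174.7°, crossing the antimeridian.

16.0°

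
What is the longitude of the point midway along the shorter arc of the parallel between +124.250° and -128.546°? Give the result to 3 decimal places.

Signed shortest Δλ from +124.250° to -128.546° is +107.204°.
Midpoint longitude = +124.250° + (+107.204°)/2 = +124.250° + 53.602° = +177.852°.
(The naïve average (+124.250 + -128.546)/2 = -2.148° is on the wrong side of the globe.)

+177.852°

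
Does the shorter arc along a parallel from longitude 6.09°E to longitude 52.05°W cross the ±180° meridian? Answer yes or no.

Signed shortest Δλ = ((-52.05 − 6.09 + 180) mod 360) − 180 = -58.14°.
Going west by 58.14° from +6.09° reaches -52.05° without touching 180°.

No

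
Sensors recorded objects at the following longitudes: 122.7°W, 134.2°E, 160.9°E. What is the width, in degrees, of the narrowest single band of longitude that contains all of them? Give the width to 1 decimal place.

Sort the longitudes: -122.7°, +134.2°, +160.9°.
Eastward gaps between consecutive values (wrapping around): 256.9°, 26.7°, 76.4°.
Largest gap = 256.9° ⇒ minimal covering band is its complement: 360° − 256.9° = 103.1°.
Band runs from +134.2° eastward to -122.7°, crossing the antimeridian.

103.1°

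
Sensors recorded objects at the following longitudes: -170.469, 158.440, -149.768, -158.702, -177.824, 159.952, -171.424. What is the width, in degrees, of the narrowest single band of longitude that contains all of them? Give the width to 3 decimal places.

51.792°

Sort the longitudes: -177.824°, -171.424°, -170.469°, -158.702°, -149.768°, +158.440°, +159.952°.
Eastward gaps between consecutive values (wrapping around): 6.400°, 0.955°, 11.767°, 8.934°, 308.208°, 1.512°, 22.224°.
Largest gap = 308.208° ⇒ minimal covering band is its complement: 360° − 308.208° = 51.792°.
Band runs from +158.440° eastward to -149.768°, crossing the antimeridian.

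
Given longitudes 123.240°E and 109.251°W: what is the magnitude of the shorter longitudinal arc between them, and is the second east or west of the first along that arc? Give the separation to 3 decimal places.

127.509° east

Raw difference: -109.251 − 123.240 = -232.491°.
Normalise into (−180°, 180°]: -232.491° + 360° = 127.509°.
Positive ⇒ the second point lies to the east; separation 127.509°.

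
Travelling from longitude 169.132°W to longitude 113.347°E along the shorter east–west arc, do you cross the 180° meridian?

Naïve |113.347 − -169.132| = 282.479° > 180°, so the shorter arc goes the other way round — across 180°.
Signed shortest Δλ = ((113.347 − -169.132 + 180) mod 360) − 180 = -77.521°.
Going west by 77.521° from -169.132° passes through 180° before reaching +113.347°.

Yes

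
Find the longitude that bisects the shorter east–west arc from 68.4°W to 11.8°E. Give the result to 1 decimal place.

Signed shortest Δλ from -68.4° to +11.8° is +80.2°.
Midpoint longitude = -68.4° + (+80.2°)/2 = -68.4° + 40.1° = -28.3°.

28.3°W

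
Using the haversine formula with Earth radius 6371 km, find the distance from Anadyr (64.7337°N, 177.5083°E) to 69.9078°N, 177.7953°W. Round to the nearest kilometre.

Δλ = -177.7953 − 177.5083 = -355.3036°; wrapped into (−180°, 180°]: 4.6964°.
Δφ = 69.9078 − 64.7337 = 5.1741°.
a = sin²(Δφ/2) + cos φ₁ · cos φ₂ · sin²(Δλ/2) = 0.002284.
c = 2·atan2(√a, √(1−a)) = 0.09561 rad → d = 6371·c ≈ 609.12 km.

609 km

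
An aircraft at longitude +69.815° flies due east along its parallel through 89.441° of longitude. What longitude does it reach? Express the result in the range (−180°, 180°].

+159.256°

Start at +69.815°; shift +89.441° → +159.256°.
+159.256° already lies in (−180°, 180°].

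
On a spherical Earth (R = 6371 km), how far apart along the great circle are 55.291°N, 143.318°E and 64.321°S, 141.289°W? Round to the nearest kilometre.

14760 km

Δλ = -141.289 − 143.318 = -284.607°; wrapped into (−180°, 180°]: 75.393°.
Δφ = -64.321 − 55.291 = -119.612°.
a = sin²(Δφ/2) + cos φ₁ · cos φ₂ · sin²(Δλ/2) = 0.839320.
c = 2·atan2(√a, √(1−a)) = 2.31671 rad → d = 6371·c ≈ 14759.73 km.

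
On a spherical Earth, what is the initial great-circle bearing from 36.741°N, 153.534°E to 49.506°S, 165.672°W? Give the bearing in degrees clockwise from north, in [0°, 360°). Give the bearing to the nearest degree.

155°

Δλ = -165.672 − 153.534 = -319.206°; wrapped into (−180°, 180°]: 40.794°.
θ = atan2( sin Δλ · cos φ₂ , cos φ₁ · sin φ₂ − sin φ₁ · cos φ₂ · cos Δλ )
  = atan2(0.42426, -0.90349) = 154.846° → normalised to [0°, 360°): 154.846°.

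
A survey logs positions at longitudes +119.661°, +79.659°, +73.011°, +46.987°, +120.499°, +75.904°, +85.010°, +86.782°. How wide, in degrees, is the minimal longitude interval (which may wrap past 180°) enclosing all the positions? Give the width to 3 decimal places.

Sort the longitudes: +46.987°, +73.011°, +75.904°, +79.659°, +85.010°, +86.782°, +119.661°, +120.499°.
Eastward gaps between consecutive values (wrapping around): 26.024°, 2.893°, 3.755°, 5.351°, 1.772°, 32.879°, 0.838°, 286.488°.
Largest gap = 286.488° ⇒ minimal covering band is its complement: 360° − 286.488° = 73.512°.
Band runs from +46.987° eastward to +120.499°.

73.512°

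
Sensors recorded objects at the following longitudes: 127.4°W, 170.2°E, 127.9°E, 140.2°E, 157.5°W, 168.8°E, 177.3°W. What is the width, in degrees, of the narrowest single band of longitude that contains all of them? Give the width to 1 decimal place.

104.7°

Sort the longitudes: -177.3°, -157.5°, -127.4°, +127.9°, +140.2°, +168.8°, +170.2°.
Eastward gaps between consecutive values (wrapping around): 19.8°, 30.1°, 255.3°, 12.3°, 28.6°, 1.4°, 12.5°.
Largest gap = 255.3° ⇒ minimal covering band is its complement: 360° − 255.3° = 104.7°.
Band runs from +127.9° eastward to -127.4°, crossing the antimeridian.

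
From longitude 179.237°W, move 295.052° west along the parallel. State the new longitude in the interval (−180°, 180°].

114.289°W

Start at -179.237°; shift −295.052° → -474.289°.
-474.289° lies outside (−180°, 180°]; add 360° → -114.289°.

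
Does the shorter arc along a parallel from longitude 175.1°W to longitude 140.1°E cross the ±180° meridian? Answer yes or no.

Naïve |140.1 − -175.1| = 315.2° > 180°, so the shorter arc goes the other way round — across 180°.
Signed shortest Δλ = ((140.1 − -175.1 + 180) mod 360) − 180 = -44.8°.
Going west by 44.8° from -175.1° passes through 180° before reaching +140.1°.

Yes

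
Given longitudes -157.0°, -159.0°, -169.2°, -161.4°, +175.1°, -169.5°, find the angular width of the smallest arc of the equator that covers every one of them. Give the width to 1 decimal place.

27.9°

Sort the longitudes: -169.5°, -169.2°, -161.4°, -159.0°, -157.0°, +175.1°.
Eastward gaps between consecutive values (wrapping around): 0.3°, 7.8°, 2.4°, 2.0°, 332.1°, 15.4°.
Largest gap = 332.1° ⇒ minimal covering band is its complement: 360° − 332.1° = 27.9°.
Band runs from +175.1° eastward to -157.0°, crossing the antimeridian.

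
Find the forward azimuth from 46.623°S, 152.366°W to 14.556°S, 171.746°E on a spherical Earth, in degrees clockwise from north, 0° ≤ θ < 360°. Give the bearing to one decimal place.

Δλ = 171.746 − -152.366 = 324.112°; wrapped into (−180°, 180°]: -35.888°.
θ = atan2( sin Δλ · cos φ₂ , cos φ₁ · sin φ₂ − sin φ₁ · cos φ₂ · cos Δλ )
  = atan2(-0.56739, 0.39736) = -54.995° → normalised to [0°, 360°): 305.005°.

305.0°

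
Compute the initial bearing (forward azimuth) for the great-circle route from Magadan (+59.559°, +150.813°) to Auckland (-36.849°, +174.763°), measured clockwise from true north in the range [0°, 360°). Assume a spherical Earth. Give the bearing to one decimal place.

160.8°

Δλ = 174.763 − 150.813 = 23.950°.
θ = atan2( sin Δλ · cos φ₂ , cos φ₁ · sin φ₂ − sin φ₁ · cos φ₂ · cos Δλ )
  = atan2(0.32484, -0.93435) = 160.829° → normalised to [0°, 360°): 160.829°.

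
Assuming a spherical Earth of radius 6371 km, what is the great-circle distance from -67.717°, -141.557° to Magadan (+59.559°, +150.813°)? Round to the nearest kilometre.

15171 km

Δλ = 150.813 − -141.557 = 292.370°; wrapped into (−180°, 180°]: -67.630°.
Δφ = 59.559 − -67.717 = 127.276°.
a = sin²(Δφ/2) + cos φ₁ · cos φ₂ · sin²(Δλ/2) = 0.862326.
c = 2·atan2(√a, √(1−a)) = 2.38133 rad → d = 6371·c ≈ 15171.43 km.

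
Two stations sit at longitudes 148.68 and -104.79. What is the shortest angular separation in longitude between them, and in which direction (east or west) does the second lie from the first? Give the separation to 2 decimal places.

106.53° east

Raw difference: -104.79 − 148.68 = -253.47°.
Normalise into (−180°, 180°]: -253.47° + 360° = 106.53°.
Positive ⇒ the second point lies to the east; separation 106.53°.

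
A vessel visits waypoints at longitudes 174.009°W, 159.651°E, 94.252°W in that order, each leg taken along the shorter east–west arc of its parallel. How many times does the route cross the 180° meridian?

Leg 1: -174.009° → +159.651°, shortest Δλ = -26.34° (west) — crosses 180°.
Leg 2: +159.651° → -94.252°, shortest Δλ = 106.097° (east) — crosses 180°.
Total crossings: 2.

2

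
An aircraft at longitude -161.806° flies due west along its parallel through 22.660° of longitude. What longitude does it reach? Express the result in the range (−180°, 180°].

Start at -161.806°; shift −22.660° → -184.466°.
-184.466° lies outside (−180°, 180°]; add 360° → +175.534°.

+175.534°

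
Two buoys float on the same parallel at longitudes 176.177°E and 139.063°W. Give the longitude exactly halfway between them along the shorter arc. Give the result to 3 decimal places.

161.443°W

Signed shortest Δλ from +176.177° to -139.063° is +44.760°.
Midpoint longitude = +176.177° + (+44.760°)/2 = +176.177° + 22.380° = +198.557°.
Normalise into (−180°, 180°]: -161.443°.
(The naïve average (+176.177 + -139.063)/2 = 18.557° is on the wrong side of the globe.)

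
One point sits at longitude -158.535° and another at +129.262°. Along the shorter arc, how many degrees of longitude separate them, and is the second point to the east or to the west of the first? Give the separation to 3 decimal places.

72.203° west

Raw difference: 129.262 − -158.535 = 287.797°.
Normalise into (−180°, 180°]: 287.797° − 360° = -72.203°.
Negative ⇒ the second point lies to the west; separation 72.203°.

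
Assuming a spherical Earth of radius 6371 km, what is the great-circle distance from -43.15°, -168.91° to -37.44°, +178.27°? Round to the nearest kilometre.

Δλ = 178.27 − -168.91 = 347.18°; wrapped into (−180°, 180°]: -12.82°.
Δφ = -37.44 − -43.15 = 5.71°.
a = sin²(Δφ/2) + cos φ₁ · cos φ₂ · sin²(Δλ/2) = 0.009701.
c = 2·atan2(√a, √(1−a)) = 0.19731 rad → d = 6371·c ≈ 1257.04 km.

1257 km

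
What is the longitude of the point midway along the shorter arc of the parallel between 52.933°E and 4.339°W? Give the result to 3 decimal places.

24.297°E

Signed shortest Δλ from +52.933° to -4.339° is -57.272°.
Midpoint longitude = +52.933° + (-57.272°)/2 = +52.933° − 28.636° = +24.297°.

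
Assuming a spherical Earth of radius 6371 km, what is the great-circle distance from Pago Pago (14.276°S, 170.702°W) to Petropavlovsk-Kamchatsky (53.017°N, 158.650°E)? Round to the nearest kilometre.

Δλ = 158.650 − -170.702 = 329.352°; wrapped into (−180°, 180°]: -30.648°.
Δφ = 53.017 − -14.276 = 67.293°.
a = sin²(Δφ/2) + cos φ₁ · cos φ₂ · sin²(Δλ/2) = 0.347709.
c = 2·atan2(√a, √(1−a)) = 1.26130 rad → d = 6371·c ≈ 8035.72 km.

8036 km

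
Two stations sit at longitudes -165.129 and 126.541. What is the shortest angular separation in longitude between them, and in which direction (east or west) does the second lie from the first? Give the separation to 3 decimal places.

Raw difference: 126.541 − -165.129 = 291.67°.
Normalise into (−180°, 180°]: 291.67° − 360° = -68.33°.
Negative ⇒ the second point lies to the west; separation 68.330°.

68.330° west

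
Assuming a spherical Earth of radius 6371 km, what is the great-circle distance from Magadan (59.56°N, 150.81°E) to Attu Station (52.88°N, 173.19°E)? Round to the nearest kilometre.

1560 km

Δλ = 173.19 − 150.81 = 22.38°.
Δφ = 52.88 − 59.56 = -6.68°.
a = sin²(Δφ/2) + cos φ₁ · cos φ₂ · sin²(Δλ/2) = 0.014909.
c = 2·atan2(√a, √(1−a)) = 0.24482 rad → d = 6371·c ≈ 1559.72 km.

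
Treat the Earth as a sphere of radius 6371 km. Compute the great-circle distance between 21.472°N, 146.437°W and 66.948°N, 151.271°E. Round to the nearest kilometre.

Δλ = 151.271 − -146.437 = 297.708°; wrapped into (−180°, 180°]: -62.292°.
Δφ = 66.948 − 21.472 = 45.476°.
a = sin²(Δφ/2) + cos φ₁ · cos φ₂ · sin²(Δλ/2) = 0.246877.
c = 2·atan2(√a, √(1−a)) = 1.03997 rad → d = 6371·c ≈ 6625.65 km.

6626 km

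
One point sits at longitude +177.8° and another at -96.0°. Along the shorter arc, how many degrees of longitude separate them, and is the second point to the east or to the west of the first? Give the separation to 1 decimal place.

86.2° east

Raw difference: -96.0 − 177.8 = -273.8°.
Normalise into (−180°, 180°]: -273.8° + 360° = 86.2°.
Positive ⇒ the second point lies to the east; separation 86.2°.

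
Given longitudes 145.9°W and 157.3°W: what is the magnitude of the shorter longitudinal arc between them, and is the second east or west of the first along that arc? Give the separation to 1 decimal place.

Raw difference: -157.3 − -145.9 = -11.4°.
Normalise into (−180°, 180°]: -11.4° stays -11.4°.
Negative ⇒ the second point lies to the west; separation 11.4°.

11.4° west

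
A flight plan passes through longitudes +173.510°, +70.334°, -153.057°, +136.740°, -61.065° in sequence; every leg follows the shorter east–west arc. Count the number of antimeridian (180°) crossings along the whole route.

Leg 1: +173.510° → +70.334°, shortest Δλ = -103.176° (west) — does not cross 180°.
Leg 2: +70.334° → -153.057°, shortest Δλ = 136.609° (east) — crosses 180°.
Leg 3: -153.057° → +136.740°, shortest Δλ = -70.203° (west) — crosses 180°.
Leg 4: +136.740° → -61.065°, shortest Δλ = 162.195° (east) — crosses 180°.
Total crossings: 3.

3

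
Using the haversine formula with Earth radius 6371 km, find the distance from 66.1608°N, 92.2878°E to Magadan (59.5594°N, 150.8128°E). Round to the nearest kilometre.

2938 km

Δλ = 150.8128 − 92.2878 = 58.5250°.
Δφ = 59.5594 − 66.1608 = -6.6014°.
a = sin²(Δφ/2) + cos φ₁ · cos φ₂ · sin²(Δλ/2) = 0.052242.
c = 2·atan2(√a, √(1−a)) = 0.46121 rad → d = 6371·c ≈ 2938.36 km.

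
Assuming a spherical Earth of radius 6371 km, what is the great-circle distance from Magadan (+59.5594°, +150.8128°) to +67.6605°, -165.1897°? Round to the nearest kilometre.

Δλ = -165.1897 − 150.8128 = -316.0025°; wrapped into (−180°, 180°]: 43.9975°.
Δφ = 67.6605 − 59.5594 = 8.1011°.
a = sin²(Δφ/2) + cos φ₁ · cos φ₂ · sin²(Δλ/2) = 0.032010.
c = 2·atan2(√a, √(1−a)) = 0.35977 rad → d = 6371·c ≈ 2292.07 km.

2292 km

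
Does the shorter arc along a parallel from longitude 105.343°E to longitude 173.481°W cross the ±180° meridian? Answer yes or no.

Yes

Naïve |-173.481 − 105.343| = 278.824° > 180°, so the shorter arc goes the other way round — across 180°.
Signed shortest Δλ = ((-173.481 − 105.343 + 180) mod 360) − 180 = 81.176°.
Going east by 81.176° from +105.343° passes through 180° before reaching -173.481°.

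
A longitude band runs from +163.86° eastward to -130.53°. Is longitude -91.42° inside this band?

Band width going east from +163.86° to -130.53°: ((-130.53 − 163.86) mod 360) = 65.61°.
Offset of -91.42° east of the west edge: ((-91.42 − 163.86) mod 360) = 104.72°.
104.72° > 65.61° ⇒ outside.

No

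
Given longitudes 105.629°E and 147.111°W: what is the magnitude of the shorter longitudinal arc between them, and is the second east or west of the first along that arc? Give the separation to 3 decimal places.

107.260° east

Raw difference: -147.111 − 105.629 = -252.74°.
Normalise into (−180°, 180°]: -252.74° + 360° = 107.26°.
Positive ⇒ the second point lies to the east; separation 107.260°.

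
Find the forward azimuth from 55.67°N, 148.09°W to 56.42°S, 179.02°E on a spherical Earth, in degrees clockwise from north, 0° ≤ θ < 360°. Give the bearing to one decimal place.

199.4°

Δλ = 179.02 − -148.09 = 327.11°; wrapped into (−180°, 180°]: -32.89°.
θ = atan2( sin Δλ · cos φ₂ , cos φ₁ · sin φ₂ − sin φ₁ · cos φ₂ · cos Δλ )
  = atan2(-0.30035, -0.85338) = -160.610° → normalised to [0°, 360°): 199.390°.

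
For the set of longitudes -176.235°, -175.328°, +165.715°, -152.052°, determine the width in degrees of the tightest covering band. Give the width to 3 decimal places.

42.233°

Sort the longitudes: -176.235°, -175.328°, -152.052°, +165.715°.
Eastward gaps between consecutive values (wrapping around): 0.907°, 23.276°, 317.767°, 18.050°.
Largest gap = 317.767° ⇒ minimal covering band is its complement: 360° − 317.767° = 42.233°.
Band runs from +165.715° eastward to -152.052°, crossing the antimeridian.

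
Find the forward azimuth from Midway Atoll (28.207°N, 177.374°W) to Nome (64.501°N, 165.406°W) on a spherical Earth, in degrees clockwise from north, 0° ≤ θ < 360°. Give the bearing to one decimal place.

8.5°

Δλ = -165.406 − -177.374 = 11.968°.
θ = atan2( sin Δλ · cos φ₂ , cos φ₁ · sin φ₂ − sin φ₁ · cos φ₂ · cos Δλ )
  = atan2(0.08927, 0.59635) = 8.514° → normalised to [0°, 360°): 8.514°.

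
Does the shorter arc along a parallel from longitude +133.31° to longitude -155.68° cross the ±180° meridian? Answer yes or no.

Yes

Naïve |-155.68 − 133.31| = 288.99° > 180°, so the shorter arc goes the other way round — across 180°.
Signed shortest Δλ = ((-155.68 − 133.31 + 180) mod 360) − 180 = 71.01°.
Going east by 71.01° from +133.31° passes through 180° before reaching -155.68°.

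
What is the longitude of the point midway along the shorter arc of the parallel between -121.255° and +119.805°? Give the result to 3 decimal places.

Signed shortest Δλ from -121.255° to +119.805° is -118.940°.
Midpoint longitude = -121.255° + (-118.940°)/2 = -121.255° − 59.470° = -180.725°.
Normalise into (−180°, 180°]: +179.275°.
(The naïve average (-121.255 + +119.805)/2 = -0.725° is on the wrong side of the globe.)

+179.275°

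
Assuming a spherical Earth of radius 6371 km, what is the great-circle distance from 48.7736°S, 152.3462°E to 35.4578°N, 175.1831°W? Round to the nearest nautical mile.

Δλ = -175.1831 − 152.3462 = -327.5293°; wrapped into (−180°, 180°]: 32.4707°.
Δφ = 35.4578 − -48.7736 = 84.2314°.
a = sin²(Δφ/2) + cos φ₁ · cos φ₂ · sin²(Δλ/2) = 0.491706.
c = 2·atan2(√a, √(1−a)) = 1.55421 rad → d = 6371·c ≈ 9901.85 km ≈ 5346.57 nmi.

5347 nmi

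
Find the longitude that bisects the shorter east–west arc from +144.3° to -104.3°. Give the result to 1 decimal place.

Signed shortest Δλ from +144.3° to -104.3° is +111.4°.
Midpoint longitude = +144.3° + (+111.4°)/2 = +144.3° + 55.7° = +200.0°.
Normalise into (−180°, 180°]: -160.0°.
(The naïve average (+144.3 + -104.3)/2 = 20.0° is on the wrong side of the globe.)

-160.0°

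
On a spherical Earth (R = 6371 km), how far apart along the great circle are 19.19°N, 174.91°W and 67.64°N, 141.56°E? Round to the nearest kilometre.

6186 km

Δλ = 141.56 − -174.91 = 316.47°; wrapped into (−180°, 180°]: -43.53°.
Δφ = 67.64 − 19.19 = 48.45°.
a = sin²(Δφ/2) + cos φ₁ · cos φ₂ · sin²(Δλ/2) = 0.217763.
c = 2·atan2(√a, √(1−a)) = 0.97100 rad → d = 6371·c ≈ 6186.24 km.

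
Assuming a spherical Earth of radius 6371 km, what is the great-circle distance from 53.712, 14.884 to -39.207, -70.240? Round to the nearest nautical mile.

Δλ = -70.240 − 14.884 = -85.124°.
Δφ = -39.207 − 53.712 = -92.919°.
a = sin²(Δφ/2) + cos φ₁ · cos φ₂ · sin²(Δλ/2) = 0.735272.
c = 2·atan2(√a, √(1−a)) = 2.06070 rad → d = 6371·c ≈ 13128.74 km ≈ 7088.95 nmi.

7089 nmi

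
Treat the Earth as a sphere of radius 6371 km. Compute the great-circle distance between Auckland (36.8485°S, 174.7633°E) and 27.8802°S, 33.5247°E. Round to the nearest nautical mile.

Δλ = 33.5247 − 174.7633 = -141.2386°.
Δφ = -27.8802 − -36.8485 = 8.9683°.
a = sin²(Δφ/2) + cos φ₁ · cos φ₂ · sin²(Δλ/2) = 0.635560.
c = 2·atan2(√a, √(1−a)) = 1.84535 rad → d = 6371·c ≈ 11756.74 km ≈ 6348.13 nmi.

6348 nmi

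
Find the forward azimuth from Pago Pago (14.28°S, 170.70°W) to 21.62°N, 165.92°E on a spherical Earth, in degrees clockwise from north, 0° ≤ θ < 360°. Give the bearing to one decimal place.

Δλ = 165.92 − -170.70 = 336.62°; wrapped into (−180°, 180°]: -23.38°.
θ = atan2( sin Δλ · cos φ₂ , cos φ₁ · sin φ₂ − sin φ₁ · cos φ₂ · cos Δλ )
  = atan2(-0.36891, 0.56754) = -33.024° → normalised to [0°, 360°): 326.976°.

327.0°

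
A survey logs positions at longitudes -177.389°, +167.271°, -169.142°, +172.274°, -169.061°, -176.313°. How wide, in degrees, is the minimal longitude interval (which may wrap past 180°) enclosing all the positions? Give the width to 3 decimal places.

Sort the longitudes: -177.389°, -176.313°, -169.142°, -169.061°, +167.271°, +172.274°.
Eastward gaps between consecutive values (wrapping around): 1.076°, 7.171°, 0.081°, 336.332°, 5.003°, 10.337°.
Largest gap = 336.332° ⇒ minimal covering band is its complement: 360° − 336.332° = 23.668°.
Band runs from +167.271° eastward to -169.061°, crossing the antimeridian.

23.668°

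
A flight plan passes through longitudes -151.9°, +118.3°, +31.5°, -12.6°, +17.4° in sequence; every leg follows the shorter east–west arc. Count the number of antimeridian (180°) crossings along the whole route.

Leg 1: -151.9° → +118.3°, shortest Δλ = -89.8° (west) — crosses 180°.
Leg 2: +118.3° → +31.5°, shortest Δλ = -86.8° (west) — does not cross 180°.
Leg 3: +31.5° → -12.6°, shortest Δλ = -44.1° (west) — does not cross 180°.
Leg 4: -12.6° → +17.4°, shortest Δλ = 30.0° (east) — does not cross 180°.
Total crossings: 1.

1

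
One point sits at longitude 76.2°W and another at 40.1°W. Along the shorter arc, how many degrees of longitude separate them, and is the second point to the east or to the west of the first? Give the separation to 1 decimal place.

Raw difference: -40.1 − -76.2 = 36.1°.
Normalise into (−180°, 180°]: 36.1° stays 36.1°.
Positive ⇒ the second point lies to the east; separation 36.1°.

36.1° east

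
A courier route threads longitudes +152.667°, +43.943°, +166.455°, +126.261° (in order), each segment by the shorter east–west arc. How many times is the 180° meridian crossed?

0

Leg 1: +152.667° → +43.943°, shortest Δλ = -108.724° (west) — does not cross 180°.
Leg 2: +43.943° → +166.455°, shortest Δλ = 122.512° (east) — does not cross 180°.
Leg 3: +166.455° → +126.261°, shortest Δλ = -40.194° (west) — does not cross 180°.
Total crossings: 0.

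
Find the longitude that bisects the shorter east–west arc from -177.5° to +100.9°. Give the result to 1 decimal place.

Signed shortest Δλ from -177.5° to +100.9° is -81.6°.
Midpoint longitude = -177.5° + (-81.6°)/2 = -177.5° − 40.8° = -218.3°.
Normalise into (−180°, 180°]: +141.7°.
(The naïve average (-177.5 + +100.9)/2 = -38.3° is on the wrong side of the globe.)

+141.7°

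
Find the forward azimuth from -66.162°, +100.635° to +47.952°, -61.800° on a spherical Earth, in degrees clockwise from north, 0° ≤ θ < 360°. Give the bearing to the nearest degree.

Δλ = -61.800 − 100.635 = -162.435°.
θ = atan2( sin Δλ · cos φ₂ , cos φ₁ · sin φ₂ − sin φ₁ · cos φ₂ · cos Δλ )
  = atan2(-0.20212, -0.28394) = -144.555° → normalised to [0°, 360°): 215.445°.

215°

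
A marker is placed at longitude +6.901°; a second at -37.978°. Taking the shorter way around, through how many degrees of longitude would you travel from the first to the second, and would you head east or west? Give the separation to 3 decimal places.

Raw difference: -37.978 − 6.901 = -44.879°.
Normalise into (−180°, 180°]: -44.879° stays -44.879°.
Negative ⇒ the second point lies to the west; separation 44.879°.

44.879° west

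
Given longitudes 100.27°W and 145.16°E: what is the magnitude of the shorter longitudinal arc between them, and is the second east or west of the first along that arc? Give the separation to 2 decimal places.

Raw difference: 145.16 − -100.27 = 245.43°.
Normalise into (−180°, 180°]: 245.43° − 360° = -114.57°.
Negative ⇒ the second point lies to the west; separation 114.57°.

114.57° west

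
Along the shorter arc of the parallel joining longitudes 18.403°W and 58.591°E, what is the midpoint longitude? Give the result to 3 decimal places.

20.094°E

Signed shortest Δλ from -18.403° to +58.591° is +76.994°.
Midpoint longitude = -18.403° + (+76.994°)/2 = -18.403° + 38.497° = +20.094°.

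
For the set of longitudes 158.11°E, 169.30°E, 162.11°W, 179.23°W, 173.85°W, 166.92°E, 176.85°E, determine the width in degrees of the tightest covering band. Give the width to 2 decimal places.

Sort the longitudes: -179.23°, -173.85°, -162.11°, +158.11°, +166.92°, +169.30°, +176.85°.
Eastward gaps between consecutive values (wrapping around): 5.38°, 11.74°, 320.22°, 8.81°, 2.38°, 7.55°, 3.92°.
Largest gap = 320.22° ⇒ minimal covering band is its complement: 360° − 320.22° = 39.78°.
Band runs from +158.11° eastward to -162.11°, crossing the antimeridian.

39.78°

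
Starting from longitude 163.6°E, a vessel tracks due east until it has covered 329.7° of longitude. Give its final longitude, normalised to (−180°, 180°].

133.3°E

Start at +163.6°; shift +329.7° → +493.3°.
+493.3° lies outside (−180°, 180°]; subtract 360° → +133.3°.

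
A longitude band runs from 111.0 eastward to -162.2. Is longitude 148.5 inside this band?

Yes

Band width going east from +111.0° to -162.2°: ((-162.2 − 111.0) mod 360) = 86.8°.
Offset of +148.5° east of the west edge: ((148.5 − 111.0) mod 360) = 37.5°.
37.5° ≤ 86.8° ⇒ inside.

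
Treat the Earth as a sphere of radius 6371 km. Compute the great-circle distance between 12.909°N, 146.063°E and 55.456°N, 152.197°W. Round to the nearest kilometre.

7064 km

Δλ = -152.197 − 146.063 = -298.260°; wrapped into (−180°, 180°]: 61.740°.
Δφ = 55.456 − 12.909 = 42.547°.
a = sin²(Δφ/2) + cos φ₁ · cos φ₂ · sin²(Δλ/2) = 0.277146.
c = 2·atan2(√a, √(1−a)) = 1.10883 rad → d = 6371·c ≈ 7064.37 km.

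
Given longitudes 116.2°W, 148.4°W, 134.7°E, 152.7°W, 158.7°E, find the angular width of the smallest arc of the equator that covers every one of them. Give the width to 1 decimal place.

109.1°

Sort the longitudes: -152.7°, -148.4°, -116.2°, +134.7°, +158.7°.
Eastward gaps between consecutive values (wrapping around): 4.3°, 32.2°, 250.9°, 24.0°, 48.6°.
Largest gap = 250.9° ⇒ minimal covering band is its complement: 360° − 250.9° = 109.1°.
Band runs from +134.7° eastward to -116.2°, crossing the antimeridian.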